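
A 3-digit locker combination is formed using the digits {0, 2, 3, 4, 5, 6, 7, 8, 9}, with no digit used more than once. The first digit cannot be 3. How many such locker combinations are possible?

448

The first digit has 9−1 = 8 choices (anything except 3).
The remaining 2 digits are filled from the other 8 symbols without repetition: 8 × 7 = 56.
Total: 8 × 56 = 448.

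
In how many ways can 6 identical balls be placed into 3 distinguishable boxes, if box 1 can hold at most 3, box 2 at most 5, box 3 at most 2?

Ignoring the caps, the number of non-negative solutions to x_1+…+x_3 = 6 is C(8,2) = 28.
Subtract solutions that violate a single cap (substitute x_i' = x_i − (cap_i+1)): x_1 ≥ 4 gives C(4,2) = 6; x_2 ≥ 6 gives C(2,2) = 1; x_3 ≥ 3 gives C(5,2) = 10. Together 17.
No two caps can be exceeded simultaneously, so the pair terms are all 0.
By inclusion–exclusion the count is 28 − 17 + 0 = 11.

11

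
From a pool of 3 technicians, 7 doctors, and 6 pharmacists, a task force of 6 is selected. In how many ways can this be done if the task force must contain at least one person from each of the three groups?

6006

Unrestricted: C(16,6) = 8008 ways to pick any 6 of the 16.
Selections missing a whole group: no technicians → C(13,6) = 1716; no doctors → C(9,6) = 84; no pharmacists → C(10,6) = 210.
Add back selections omitting two groups (i.e. drawn from a single group): C(3,6) + C(7,6) + C(6,6) = 8.
By inclusion–exclusion: 8008 − 2010 + 8 = 6006.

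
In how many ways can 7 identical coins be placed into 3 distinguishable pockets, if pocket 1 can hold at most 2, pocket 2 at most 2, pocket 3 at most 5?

6

Ignoring the caps, the number of non-negative solutions to x_1+…+x_3 = 7 is C(9,2) = 36.
Subtract solutions that violate a single cap (substitute x_i' = x_i − (cap_i+1)): x_1 ≥ 3 gives C(6,2) = 15; x_2 ≥ 3 gives C(6,2) = 15; x_3 ≥ 6 gives C(3,2) = 3. Together 33.
Add back pairs where two caps are both exceeded: 3 + 0 + 0 = 3.
By inclusion–exclusion the count is 36 − 33 + 3 = 6.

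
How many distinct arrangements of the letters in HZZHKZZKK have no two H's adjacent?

980

There are 9!/(4!·3!·2!) = 1260 arrangements of HZZHKZZKK in total.
If the two H's are adjacent, glue them into one block, leaving 8 items to arrange: (8)!/(4!·3!) = 280 ways.
Subtracting, 1260 − 280 = 980 arrangements keep the H's apart.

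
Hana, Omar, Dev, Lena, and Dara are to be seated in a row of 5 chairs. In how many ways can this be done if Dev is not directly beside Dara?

72

There are 5! = 120 arrangements in all. If Dev and Dara are adjacent, merging them into one block gives 2·(4)! = 48 arrangements.
Complementary counting: 120 − 48 = 72.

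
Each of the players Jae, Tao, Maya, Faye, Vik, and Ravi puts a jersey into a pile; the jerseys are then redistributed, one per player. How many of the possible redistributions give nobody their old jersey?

265

This is the derangement count D_6: permutations of 6 items with no fixed point.
By inclusion–exclusion this is Σ_{j=0}^{6} (−1)^j C(6,j)·(6−j)!.
Computing: 720 − 720 + 360 − 120 + 30 − 6 + 1 = 265.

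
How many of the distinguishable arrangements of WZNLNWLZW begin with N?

Fix N in the first position and arrange the remaining 8 letters.
Those 8 letters have L appearing twice, W appearing 3 times, and Z appearing twice, giving (8)!/(3!·2!·2!) = 1680.

1680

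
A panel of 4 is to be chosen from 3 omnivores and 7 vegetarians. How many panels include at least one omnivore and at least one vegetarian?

175

With no constraint there are C(10,4) = 210 possible selections.
Subtract selections that omit an entire group: no omnivores → C(7,4) = 35; no vegetarians → C(3,4) = 0.
Both groups omitted at once is impossible, so 210 − 35 = 175.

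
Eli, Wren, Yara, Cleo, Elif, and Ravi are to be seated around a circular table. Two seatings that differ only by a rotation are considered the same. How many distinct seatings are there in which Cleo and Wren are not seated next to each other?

72

Without the restriction there are (5)! = 120 seatings.
Those with Cleo next to Wren: fuse the pair into one unit and seat 5 units around a circle — 2·(4)! = 48.
Subtracting, 120 − 48 = 72.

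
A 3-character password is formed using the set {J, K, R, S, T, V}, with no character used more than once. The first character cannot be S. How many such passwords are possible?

100

The first character has 6−1 = 5 choices (anything except S).
The remaining 2 characters are filled from the other 5 symbols without repetition: 5 × 4 = 20.
Total: 5 × 20 = 100.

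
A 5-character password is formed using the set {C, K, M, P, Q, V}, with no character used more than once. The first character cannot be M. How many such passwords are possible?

The first character has 6−1 = 5 choices (anything except M).
The remaining 4 characters are filled from the other 5 symbols without repetition: 5 × 4 × 3 × 2 = 120.
Total: 5 × 120 = 600.

600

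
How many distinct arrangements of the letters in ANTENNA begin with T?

60

Fix T in the first position and arrange the remaining 6 letters.
Those 6 letters have A appearing twice and N appearing 3 times, giving (6)!/(3!·2!) = 60.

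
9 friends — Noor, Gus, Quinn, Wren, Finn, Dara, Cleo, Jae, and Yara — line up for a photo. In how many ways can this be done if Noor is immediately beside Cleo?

Treat {Noor, Cleo} as a single unit. There are 8 units to order, and the pair itself can be ordered 2 ways.
That gives 2 × 8! = 2 × 40320 = 80640.

80640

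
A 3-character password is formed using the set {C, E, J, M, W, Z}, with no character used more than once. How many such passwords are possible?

Choose and order 3 of the 6 symbols: the first character has 6 options, the next 5, then 4.
That product is 6 × 5 × 4 = 120.

120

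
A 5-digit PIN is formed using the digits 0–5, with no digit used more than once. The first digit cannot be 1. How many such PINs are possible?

The first digit has 6−1 = 5 choices (anything except 1).
The remaining 4 digits are filled from the other 5 symbols without repetition: 5 × 4 × 3 × 2 = 120.
Total: 5 × 120 = 600.

600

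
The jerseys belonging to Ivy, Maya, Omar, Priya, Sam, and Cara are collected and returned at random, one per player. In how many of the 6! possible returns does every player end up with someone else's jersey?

This is the derangement count D_6: permutations of 6 items with no fixed point.
By inclusion–exclusion this is Σ_{j=0}^{6} (−1)^j C(6,j)·(6−j)!.
Computing: 720 − 720 + 360 − 120 + 30 − 6 + 1 = 265.

265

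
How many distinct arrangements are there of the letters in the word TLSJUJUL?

TLSJUJUL has 8 letters with J appearing twice, L appearing twice, and U appearing twice.
So there are 8! / (2!·2!·2!) = 5040 distinguishable arrangements.

5040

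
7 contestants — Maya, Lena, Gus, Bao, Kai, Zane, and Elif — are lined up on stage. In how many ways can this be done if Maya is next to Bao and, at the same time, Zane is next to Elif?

Treat {Maya,Bao} as one block (2 orders) and {Zane,Elif} as another (2 orders).
That leaves 5 units to arrange: 2 × 2 × 5! = 4 × 120 = 480.

480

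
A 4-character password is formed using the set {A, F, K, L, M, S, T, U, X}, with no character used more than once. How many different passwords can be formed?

Choose and order 4 of the 9 symbols: the first character has 9 options, the next 8, then 7, 6.
9 × 8 × 7 × 6 = 3024.

3024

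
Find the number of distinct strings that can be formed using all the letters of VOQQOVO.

210

Letter multiplicities in VOQQOVO: O×3, Q×2, V×2.
Dividing 7! = 5040 by 3!·2!·2! = 24 for the repeated letters gives 210.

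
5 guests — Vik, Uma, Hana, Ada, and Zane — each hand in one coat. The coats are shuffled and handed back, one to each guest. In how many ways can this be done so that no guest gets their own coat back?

Let Aᵢ be the assignments in which guest i gets their own coat. We want the size of the complement of A₁∪…∪A_5.
By inclusion–exclusion this is Σ_{j=0}^{5} (−1)^j C(5,j)·(5−j)!.
Computing: 120 − 120 + 60 − 20 + 5 − 1 = 44.

44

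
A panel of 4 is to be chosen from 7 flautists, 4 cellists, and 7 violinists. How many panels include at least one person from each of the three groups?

1470

With no constraint there are C(18,4) = 3060 possible selections.
Subtract selections that omit an entire group: no flautists → C(11,4) = 330; no cellists → C(14,4) = 1001; no violinists → C(11,4) = 330.
Add back selections omitting two groups (i.e. drawn from a single group): C(7,4) + C(4,4) + C(7,4) = 71.
By inclusion–exclusion: 3060 − 1661 + 71 = 1470.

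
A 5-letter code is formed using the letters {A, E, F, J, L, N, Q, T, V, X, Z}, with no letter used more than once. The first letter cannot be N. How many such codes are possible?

50400

The first letter has 11−1 = 10 choices (anything except N).
The remaining 4 letters are filled from the other 10 symbols without repetition: 10 × 9 × 8 × 7 = 5040.
Total: 10 × 5040 = 50400.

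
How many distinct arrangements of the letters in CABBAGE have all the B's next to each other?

Treat the 2 copies of B as a single block. The multiset to arrange is then {BB, A, A, C, E, G}, 6 items in all.
That gives (6)!/(2!) = 360 arrangements.

360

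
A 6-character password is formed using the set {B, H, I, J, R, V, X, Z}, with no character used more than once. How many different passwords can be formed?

20160

Choose and order 6 of the 8 symbols: the first character has 8 options, the next 7, and so on down to 3.
8 × 7 × 6 × 5 × 4 × 3 = 20160.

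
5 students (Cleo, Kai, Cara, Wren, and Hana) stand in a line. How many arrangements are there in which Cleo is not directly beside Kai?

There are 5! = 120 arrangements in all. If Cleo and Kai are adjacent, merging them into one block gives 2·(4)! = 48 arrangements.
So 120 − 48 = 72 arrangements keep them apart.

72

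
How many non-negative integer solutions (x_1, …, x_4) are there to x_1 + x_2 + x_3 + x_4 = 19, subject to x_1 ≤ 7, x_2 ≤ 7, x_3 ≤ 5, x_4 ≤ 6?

Without the upper bounds there are C(22,3) = 1540 ways to split 19 among 4 variables.
Subtract solutions that violate a single cap (substitute x_i' = x_i − (cap_i+1)): x_1 ≥ 8 gives C(14,3) = 364; x_2 ≥ 8 gives C(14,3) = 364; x_3 ≥ 6 gives C(16,3) = 560; x_4 ≥ 7 gives C(15,3) = 455. Together 1743.
Add back pairs where two caps are both exceeded: 20 + 56 + 35 + 56 + 35 + 84 = 286.
By inclusion–exclusion the count is 1540 − 1743 + 286 = 83.

83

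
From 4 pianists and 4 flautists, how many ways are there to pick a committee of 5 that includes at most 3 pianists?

Split by how many pianists are chosen (0 through 3).
Sum: C(4,0)·C(4,5) + C(4,1)·C(4,4) + C(4,2)·C(4,3) + C(4,3)·C(4,2) = 0 + 4 + 24 + 24 = 52.

52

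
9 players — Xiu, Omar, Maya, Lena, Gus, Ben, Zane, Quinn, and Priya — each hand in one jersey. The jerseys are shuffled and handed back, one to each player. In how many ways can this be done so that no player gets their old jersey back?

133496

Count assignments avoiding every fixed point. For any j of the 9 players fixed to their old jersey, the other 9−j can be arranged in (9−j)! ways.
By inclusion–exclusion this is Σ_{j=0}^{9} (−1)^j C(9,j)·(9−j)!.
Computing: 362880 − 362880 + 181440 − 60480 + 15120 − 3024 + 504 − 72 + 9 − 1 = 133496.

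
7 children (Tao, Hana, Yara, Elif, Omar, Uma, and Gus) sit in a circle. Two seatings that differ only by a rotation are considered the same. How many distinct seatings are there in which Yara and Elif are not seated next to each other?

480

All circular seatings of 7 people number (6)! = 720.
Those with Yara next to Elif: fuse the pair into one unit and seat 6 units around a circle — 2·(5)! = 240.
Subtracting, 720 − 240 = 480.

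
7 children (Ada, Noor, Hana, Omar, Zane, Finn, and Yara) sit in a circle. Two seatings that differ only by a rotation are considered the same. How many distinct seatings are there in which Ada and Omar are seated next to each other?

Glue Ada and Omar into a block (2 internal orders). Seating 6 units around a circle gives (5)! arrangements.
So 2 × (5)! = 2 × 120 = 240.

240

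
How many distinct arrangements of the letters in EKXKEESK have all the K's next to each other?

Treat the 3 copies of K as a single block. The multiset to arrange is then {KKK, E, E, E, S, X}, 6 items in all.
That gives (6)!/(3!) = 120 arrangements.

120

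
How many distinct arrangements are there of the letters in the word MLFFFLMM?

560

The 8 letters of MLFFFLMM have repeats: F appearing 3 times, L appearing twice, and M appearing 3 times.
The number of distinct arrangements is 8!/(3!·3!·2!) = 40320/72 = 560.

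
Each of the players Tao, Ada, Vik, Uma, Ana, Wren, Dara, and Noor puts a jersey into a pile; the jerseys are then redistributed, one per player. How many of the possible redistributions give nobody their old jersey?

This is the derangement count D_8: permutations of 8 items with no fixed point.
By inclusion–exclusion this is Σ_{j=0}^{8} (−1)^j C(8,j)·(8−j)!.
Computing: 40320 − 40320 + 20160 − 6720 + 1680 − 336 + 56 − 8 + 1 = 14833.

14833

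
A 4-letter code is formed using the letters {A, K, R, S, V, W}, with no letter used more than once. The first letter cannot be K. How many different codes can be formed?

The first letter has 6−1 = 5 choices (anything except K).
The remaining 3 letters are filled from the other 5 symbols without repetition: 5 × 4 × 3 = 60.
Total: 5 × 60 = 300.

300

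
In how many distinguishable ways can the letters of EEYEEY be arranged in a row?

15

EEYEEY has 6 letters with E appearing 4 times and Y appearing twice.
The number of distinct arrangements is 6!/(4!·2!) = 720/48 = 15.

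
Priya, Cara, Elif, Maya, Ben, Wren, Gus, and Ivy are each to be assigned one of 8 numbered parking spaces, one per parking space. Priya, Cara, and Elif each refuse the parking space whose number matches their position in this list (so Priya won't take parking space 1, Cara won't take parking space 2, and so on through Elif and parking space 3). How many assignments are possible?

27240

Let Aᵢ (for i ∈ {1, 2, 3}) be the placements that put person i in their forbidden parking space. Any j of these fix j positions, leaving (8−j)! ways to fill the rest, and there are C(3,j) ways to pick which j.
By inclusion–exclusion, the number of valid placements is Σ_{j=0}^{3} (−1)^j C(3,j)·(8−j)!.
Computing: 40320 − 15120 + 2160 − 120 = 27240.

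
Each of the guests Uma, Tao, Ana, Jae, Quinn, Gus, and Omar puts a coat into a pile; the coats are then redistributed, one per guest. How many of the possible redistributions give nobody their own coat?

1854

Count assignments avoiding every fixed point. For any j of the 7 guests fixed to their own coat, the other 7−j can be arranged in (7−j)! ways.
By inclusion–exclusion this is Σ_{j=0}^{7} (−1)^j C(7,j)·(7−j)!.
Computing: 5040 − 5040 + 2520 − 840 + 210 − 42 + 7 − 1 = 1854.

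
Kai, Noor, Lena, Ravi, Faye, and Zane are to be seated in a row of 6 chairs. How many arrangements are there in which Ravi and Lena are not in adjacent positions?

480

There are 6! = 720 arrangements in all. If Ravi and Lena are adjacent, merging them into one block gives 2·(5)! = 240 arrangements.
Complementary counting: 720 − 240 = 480.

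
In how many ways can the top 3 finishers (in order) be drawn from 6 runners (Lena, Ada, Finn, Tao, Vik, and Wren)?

120

There are 6 choices for 1st place, 5 for 2nd, and 4 for 3rd.
That gives 6 × 5 × 4 = 120.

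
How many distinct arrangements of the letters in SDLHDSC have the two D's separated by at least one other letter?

Total arrangements of SDLHDSC: 7!/(2!·2!) = 1260.
If the two D's are adjacent, glue them into one block, leaving 6 items to arrange: (6)!/(2!) = 360 ways.
Subtracting, 1260 − 360 = 900 arrangements keep the D's apart.

900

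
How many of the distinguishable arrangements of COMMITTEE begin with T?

Fix T in the first position and arrange the remaining 8 letters.
Those 8 letters have E appearing twice and M appearing twice, giving (8)!/(2!·2!) = 10080.

10080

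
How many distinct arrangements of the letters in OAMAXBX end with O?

Fix O in the last position and arrange the remaining 6 letters.
Those 6 letters have A appearing twice and X appearing twice, giving (6)!/(2!·2!) = 180.

180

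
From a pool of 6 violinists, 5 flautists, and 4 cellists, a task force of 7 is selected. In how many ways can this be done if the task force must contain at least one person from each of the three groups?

5949

Total 7-person selections from all 15: C(15,7) = 6435.
Selections missing a whole group: no violinists → C(9,7) = 36; no flautists → C(10,7) = 120; no cellists → C(11,7) = 330.
Add back selections omitting two groups (i.e. drawn from a single group): C(6,7) + C(5,7) + C(4,7) = 0.
By inclusion–exclusion: 6435 − 486 + 0 = 5949.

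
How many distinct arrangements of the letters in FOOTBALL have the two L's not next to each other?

Total arrangements of FOOTBALL: 8!/(2!·2!) = 10080.
Arrangements with the L's together: treat LL as one letter, giving (7)!/(2!) = 2520.
Hence 10080 − 2520 = 7560.

7560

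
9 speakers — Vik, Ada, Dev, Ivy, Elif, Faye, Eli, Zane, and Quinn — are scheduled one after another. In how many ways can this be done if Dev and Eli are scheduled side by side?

80640

Glue Dev and Eli into one block (2 internal orders), leaving 8 units to arrange in a row.
So the count is 2·(8)! = 80640.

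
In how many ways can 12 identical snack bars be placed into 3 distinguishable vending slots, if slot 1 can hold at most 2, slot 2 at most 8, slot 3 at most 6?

12

Without the upper bounds there are C(14,2) = 91 ways to split 12 among 3 vending slots.
Subtract solutions that violate a single cap (substitute x_i' = x_i − (cap_i+1)): x_1 ≥ 3 gives C(11,2) = 55; x_2 ≥ 9 gives C(5,2) = 10; x_3 ≥ 7 gives C(7,2) = 21. Together 86.
Add back pairs where two caps are both exceeded: 1 + 6 + 0 = 7.
By inclusion–exclusion the count is 91 − 86 + 7 = 12.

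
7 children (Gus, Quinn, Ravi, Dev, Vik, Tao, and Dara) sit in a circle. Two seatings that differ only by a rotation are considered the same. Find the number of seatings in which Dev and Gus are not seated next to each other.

480

All circular seatings of 7 people number (6)! = 720.
Seatings with Dev beside Gus: treat them as a block with 2 internal orders, giving 2 × (5)! = 240.
Subtracting, 720 − 240 = 480.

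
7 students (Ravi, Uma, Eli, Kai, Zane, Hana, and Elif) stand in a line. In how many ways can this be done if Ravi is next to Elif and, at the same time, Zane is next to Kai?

Treat {Ravi,Elif} as one block (2 orders) and {Zane,Kai} as another (2 orders).
That leaves 5 units to arrange: 2 × 2 × 5! = 4 × 120 = 480.

480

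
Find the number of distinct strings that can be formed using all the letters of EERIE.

Letter multiplicities in EERIE: E×3, I×1, R×1.
The number of distinct arrangements is 5!/(3!) = 120/6 = 20.

20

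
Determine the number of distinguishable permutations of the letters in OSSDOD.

OSSDOD has 6 letters with D appearing twice, O appearing twice, and S appearing twice.
Dividing 6! = 720 by 2!·2!·2! = 8 for the repeated letters gives 90.

90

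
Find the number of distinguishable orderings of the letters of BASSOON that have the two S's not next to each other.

900

There are 7!/(2!·2!) = 1260 arrangements of BASSOON in total.
Arrangements with the S's together: treat SS as one letter, giving (6)!/(2!) = 360.
Subtracting, 1260 − 360 = 900 arrangements keep the S's apart.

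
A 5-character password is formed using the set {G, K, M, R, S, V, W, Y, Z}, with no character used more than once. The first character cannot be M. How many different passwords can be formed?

The first character has 9−1 = 8 choices (anything except M).
The remaining 4 characters are filled from the other 8 symbols without repetition: 8 × 7 × 6 × 5 = 1680.
Total: 8 × 1680 = 13440.

13440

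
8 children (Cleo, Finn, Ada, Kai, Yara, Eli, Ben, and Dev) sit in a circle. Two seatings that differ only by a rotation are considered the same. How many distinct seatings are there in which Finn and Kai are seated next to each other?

1440

Treat {Finn, Kai} as one unit (2 internal orders) and seat the resulting 7 units around the table: (6)! circular arrangements.
So 2 × (6)! = 2 × 720 = 1440.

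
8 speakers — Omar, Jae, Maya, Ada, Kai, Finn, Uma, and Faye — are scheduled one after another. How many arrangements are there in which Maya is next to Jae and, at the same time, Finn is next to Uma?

2880

Treat {Maya,Jae} as one block (2 orders) and {Finn,Uma} as another (2 orders).
That leaves 6 units to arrange: 2 × 2 × 6! = 4 × 720 = 2880.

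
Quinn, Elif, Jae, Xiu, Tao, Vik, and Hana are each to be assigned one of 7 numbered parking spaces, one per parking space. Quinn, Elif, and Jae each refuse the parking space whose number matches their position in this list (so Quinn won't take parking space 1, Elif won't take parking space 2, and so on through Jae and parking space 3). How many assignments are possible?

3216

Let Aᵢ (for i ∈ {1, 2, 3}) be the placements that put person i in their forbidden parking space. Any j of these fix j positions, leaving (7−j)! ways to fill the rest, and there are C(3,j) ways to pick which j.
By inclusion–exclusion, the number of valid placements is Σ_{j=0}^{3} (−1)^j C(3,j)·(7−j)!.
Computing: 5040 − 2160 + 360 − 24 = 3216.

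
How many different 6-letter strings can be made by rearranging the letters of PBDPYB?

180

The 6 letters of PBDPYB have repeats: B appearing twice and P appearing twice.
The number of distinct arrangements is 6!/(2!·2!) = 720/4 = 180.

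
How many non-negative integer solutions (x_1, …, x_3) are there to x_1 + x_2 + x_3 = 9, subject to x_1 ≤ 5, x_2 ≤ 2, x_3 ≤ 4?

6

Without the upper bounds there are C(11,2) = 55 ways to split 9 among 3 variables.
Subtract solutions that violate a single cap (substitute x_i' = x_i − (cap_i+1)): x_1 ≥ 6 gives C(5,2) = 10; x_2 ≥ 3 gives C(8,2) = 28; x_3 ≥ 5 gives C(6,2) = 15. Together 53.
Add back pairs where two caps are both exceeded: 1 + 0 + 3 = 4.
By inclusion–exclusion the count is 55 − 53 + 4 = 6.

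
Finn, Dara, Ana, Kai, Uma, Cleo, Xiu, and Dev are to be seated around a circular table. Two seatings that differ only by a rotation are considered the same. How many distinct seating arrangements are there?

Around a circle, 8 distinct people have 8!/8 = (7)! = 5040 rotationally distinct seatings.

5040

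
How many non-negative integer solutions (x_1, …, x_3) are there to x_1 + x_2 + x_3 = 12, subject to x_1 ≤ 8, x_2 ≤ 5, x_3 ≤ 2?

9

Ignoring the caps, the number of non-negative solutions to x_1+…+x_3 = 12 is C(14,2) = 91.
Subtract solutions that violate a single cap (substitute x_i' = x_i − (cap_i+1)): x_1 ≥ 9 gives C(5,2) = 10; x_2 ≥ 6 gives C(8,2) = 28; x_3 ≥ 3 gives C(11,2) = 55. Together 93.
Add back pairs where two caps are both exceeded: 0 + 1 + 10 = 11.
By inclusion–exclusion the count is 91 − 93 + 11 = 9.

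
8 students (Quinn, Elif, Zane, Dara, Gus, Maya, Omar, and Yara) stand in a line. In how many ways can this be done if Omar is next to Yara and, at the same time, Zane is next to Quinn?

2880

Treat {Omar,Yara} as one block (2 orders) and {Zane,Quinn} as another (2 orders).
That leaves 6 units to arrange: 2 × 2 × 6! = 4 × 720 = 2880.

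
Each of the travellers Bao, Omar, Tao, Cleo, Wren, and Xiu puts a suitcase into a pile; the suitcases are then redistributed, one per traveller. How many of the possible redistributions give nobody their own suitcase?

Count assignments avoiding every fixed point. For any j of the 6 travellers fixed to their own suitcase, the other 6−j can be arranged in (6−j)! ways.
By inclusion–exclusion this is Σ_{j=0}^{6} (−1)^j C(6,j)·(6−j)!.
Computing: 720 − 720 + 360 − 120 + 30 − 6 + 1 = 265.

265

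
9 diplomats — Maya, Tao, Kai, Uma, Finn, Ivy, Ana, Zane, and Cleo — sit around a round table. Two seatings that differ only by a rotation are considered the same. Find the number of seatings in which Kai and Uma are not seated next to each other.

30240

All circular seatings of 9 people number (8)! = 40320.
Those with Kai next to Uma: fuse the pair into one unit and seat 8 units around a circle — 2·(7)! = 10080.
Subtracting, 40320 − 10080 = 30240.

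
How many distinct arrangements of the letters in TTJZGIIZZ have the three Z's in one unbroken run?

Treat the 3 copies of Z as a single block. The multiset to arrange is then {ZZZ, G, I, I, J, T, T}, 7 items in all.
That gives (7)!/(2!·2!) = 1260 arrangements.

1260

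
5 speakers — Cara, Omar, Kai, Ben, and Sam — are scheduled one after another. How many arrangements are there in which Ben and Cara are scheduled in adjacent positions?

Place the 3 others and the Ben-Cara pair as 4 objects in a line; the pair has 2 internal arrangements.
So the count is 2·(4)! = 48.

48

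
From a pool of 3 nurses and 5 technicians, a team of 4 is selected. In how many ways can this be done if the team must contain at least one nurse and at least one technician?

65

Unrestricted: C(8,4) = 70 ways to pick any 4 of the 8.
Subtract selections that omit an entire group: no nurses → C(5,4) = 5; no technicians → C(3,4) = 0.
Both groups omitted at once is impossible, so 70 − 5 = 65.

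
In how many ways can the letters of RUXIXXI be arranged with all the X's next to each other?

Treat the 3 copies of X as a single block. The multiset to arrange is then {XXX, I, I, R, U}, 5 items in all.
That gives (5)!/(2!) = 60 arrangements.

60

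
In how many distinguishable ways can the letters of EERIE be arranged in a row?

20

EERIE has 5 letters with E appearing 3 times.
The number of distinct arrangements is 5!/(3!) = 120/6 = 20.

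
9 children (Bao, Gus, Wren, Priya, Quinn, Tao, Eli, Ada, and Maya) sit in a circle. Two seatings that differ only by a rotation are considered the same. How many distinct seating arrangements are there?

40320

Around a circle, 9 distinct people have 9!/9 = (8)! = 40320 rotationally distinct seatings.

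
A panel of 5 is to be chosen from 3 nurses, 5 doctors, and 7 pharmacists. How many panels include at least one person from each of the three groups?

1925

With no constraint there are C(15,5) = 3003 possible selections.
Selections missing a whole group: no nurses → C(12,5) = 792; no doctors → C(10,5) = 252; no pharmacists → C(8,5) = 56.
Add back selections omitting two groups (i.e. drawn from a single group): C(3,5) + C(5,5) + C(7,5) = 22.
By inclusion–exclusion: 3003 − 1100 + 22 = 1925.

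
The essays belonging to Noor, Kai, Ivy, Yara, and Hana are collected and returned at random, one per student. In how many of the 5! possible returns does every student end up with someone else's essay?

44

Let Aᵢ be the assignments in which student i gets their own essay. We want the size of the complement of A₁∪…∪A_5.
By inclusion–exclusion this is Σ_{j=0}^{5} (−1)^j C(5,j)·(5−j)!.
Computing: 120 − 120 + 60 − 20 + 5 − 1 = 44.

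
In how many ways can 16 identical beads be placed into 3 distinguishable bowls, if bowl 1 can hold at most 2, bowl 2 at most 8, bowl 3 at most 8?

6

Without the upper bounds there are C(18,2) = 153 ways to split 16 among 3 bowls.
Subtract solutions that violate a single cap (substitute x_i' = x_i − (cap_i+1)): x_1 ≥ 3 gives C(15,2) = 105; x_2 ≥ 9 gives C(9,2) = 36; x_3 ≥ 9 gives C(9,2) = 36. Together 177.
Add back pairs where two caps are both exceeded: 15 + 15 + 0 = 30.
By inclusion–exclusion the count is 153 − 177 + 30 = 6.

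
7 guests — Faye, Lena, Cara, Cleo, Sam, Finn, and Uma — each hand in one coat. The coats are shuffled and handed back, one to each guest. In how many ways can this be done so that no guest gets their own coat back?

This is the derangement count D_7: permutations of 7 items with no fixed point.
By inclusion–exclusion this is Σ_{j=0}^{7} (−1)^j C(7,j)·(7−j)!.
Computing: 5040 − 5040 + 2520 − 840 + 210 − 42 + 7 − 1 = 1854.

1854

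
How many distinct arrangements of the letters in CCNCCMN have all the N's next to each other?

Treat the 2 copies of N as a single block. The multiset to arrange is then {NN, C, C, C, C, M}, 6 items in all.
That gives (6)!/(4!) = 30 arrangements.

30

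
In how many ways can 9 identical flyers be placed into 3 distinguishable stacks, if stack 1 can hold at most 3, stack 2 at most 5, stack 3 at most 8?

23

Without the upper bounds there are C(11,2) = 55 ways to split 9 among 3 stacks.
Subtract solutions that violate a single cap (substitute x_i' = x_i − (cap_i+1)): x_1 ≥ 4 gives C(7,2) = 21; x_2 ≥ 6 gives C(5,2) = 10; x_3 ≥ 9 gives C(2,2) = 1. Together 32.
No two caps can be exceeded simultaneously, so the pair terms are all 0.
By inclusion–exclusion the count is 55 − 32 + 0 = 23.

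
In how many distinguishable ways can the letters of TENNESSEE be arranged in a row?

TENNESSEE has 9 letters with E appearing 4 times, N appearing twice, and S appearing twice.
Dividing 9! = 362880 by 4!·2!·2! = 96 for the repeated letters gives 3780.

3780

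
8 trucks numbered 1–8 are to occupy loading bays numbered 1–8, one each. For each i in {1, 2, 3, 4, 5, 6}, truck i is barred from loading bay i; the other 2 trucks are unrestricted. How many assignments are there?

Let Aᵢ (for 1 ≤ i ≤ 6) be the placements that put truck i in its forbidden loading bay. Any j of these fix j positions, leaving (8−j)! ways to fill the rest, and there are C(6,j) ways to pick which j.
By inclusion–exclusion, the number of valid placements is Σ_{j=0}^{6} (−1)^j C(6,j)·(8−j)!.
Computing: 40320 − 30240 + 10800 − 2400 + 360 − 36 + 2 = 18806.

18806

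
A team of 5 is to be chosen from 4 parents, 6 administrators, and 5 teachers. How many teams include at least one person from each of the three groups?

With no constraint there are C(15,5) = 3003 possible selections.
Subtract selections that omit an entire group: no parents → C(11,5) = 462; no administrators → C(9,5) = 126; no teachers → C(10,5) = 252.
Add back selections omitting two groups (i.e. drawn from a single group): C(4,5) + C(6,5) + C(5,5) = 7.
By inclusion–exclusion: 3003 − 840 + 7 = 2170.

2170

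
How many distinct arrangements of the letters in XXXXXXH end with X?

6

With the last slot taken by X, it remains to arrange the other 6 letters (XXXXXH).
Those 6 letters have X appearing 5 times, giving (6)!/(5!) = 6.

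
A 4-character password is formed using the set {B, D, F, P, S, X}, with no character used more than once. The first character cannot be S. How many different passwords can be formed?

300

The first character has 6−1 = 5 choices (anything except S).
The remaining 3 characters are filled from the other 5 symbols without repetition: 5 × 4 × 3 = 60.
Total: 5 × 60 = 300.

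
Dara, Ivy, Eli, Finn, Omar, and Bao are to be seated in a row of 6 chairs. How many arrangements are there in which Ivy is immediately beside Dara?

240

Glue Ivy and Dara into one block (2 internal orders), leaving 5 units to arrange in a row.
So the count is 2·(5)! = 240.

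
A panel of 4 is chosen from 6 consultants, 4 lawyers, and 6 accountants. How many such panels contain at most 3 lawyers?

1819

Split by how many lawyers are chosen (0 through 3).
Sum: C(4,0)·C(12,4) + C(4,1)·C(12,3) + C(4,2)·C(12,2) + C(4,3)·C(12,1) = 495 + 880 + 396 + 48 = 1819.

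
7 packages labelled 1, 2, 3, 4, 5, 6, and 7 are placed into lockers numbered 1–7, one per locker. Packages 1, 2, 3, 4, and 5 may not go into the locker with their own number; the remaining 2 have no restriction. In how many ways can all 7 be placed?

2428

Let Aᵢ (for 1 ≤ i ≤ 5) be the placements that put package i in its forbidden locker. Any j of these fix j positions, leaving (7−j)! ways to fill the rest, and there are C(5,j) ways to pick which j.
By inclusion–exclusion, the number of valid placements is Σ_{j=0}^{5} (−1)^j C(5,j)·(7−j)!.
Computing: 5040 − 3600 + 1200 − 240 + 30 − 2 = 2428.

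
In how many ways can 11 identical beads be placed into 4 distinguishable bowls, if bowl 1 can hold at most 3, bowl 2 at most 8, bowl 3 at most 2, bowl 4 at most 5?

62

Ignoring the caps, the number of non-negative solutions to x_1+…+x_4 = 11 is C(14,3) = 364.
Subtract solutions that violate a single cap (substitute x_i' = x_i − (cap_i+1)): x_1 ≥ 4 gives C(10,3) = 120; x_2 ≥ 9 gives C(5,3) = 10; x_3 ≥ 3 gives C(11,3) = 165; x_4 ≥ 6 gives C(8,3) = 56. Together 351.
Add back pairs where two caps are both exceeded: 0 + 35 + 4 + 0 + 0 + 10 = 49.
By inclusion–exclusion the count is 364 − 351 + 49 = 62.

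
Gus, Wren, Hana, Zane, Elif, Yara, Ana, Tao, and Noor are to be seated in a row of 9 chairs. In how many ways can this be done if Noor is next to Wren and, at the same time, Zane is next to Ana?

Treat {Noor,Wren} as one block (2 orders) and {Zane,Ana} as another (2 orders).
That leaves 7 units to arrange: 2 × 2 × 7! = 4 × 5040 = 20160.

20160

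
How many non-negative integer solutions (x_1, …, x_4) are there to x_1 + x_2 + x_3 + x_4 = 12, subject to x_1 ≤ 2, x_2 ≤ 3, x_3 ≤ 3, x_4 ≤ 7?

Ignoring the caps, the number of non-negative solutions to x_1+…+x_4 = 12 is C(15,3) = 455.
Subtract solutions that violate a single cap (substitute x_i' = x_i − (cap_i+1)): x_1 ≥ 3 gives C(12,3) = 220; x_2 ≥ 4 gives C(11,3) = 165; x_3 ≥ 4 gives C(11,3) = 165; x_4 ≥ 8 gives C(7,3) = 35. Together 585.
Add back pairs where two caps are both exceeded: 56 + 56 + 4 + 35 + 1 + 1 = 153.
Subtract triples: 4 + 0 + 0 + 0 = 4.
By inclusion–exclusion the count is 455 − 585 + 153 − 4 = 19.

19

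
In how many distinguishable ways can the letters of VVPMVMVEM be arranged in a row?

2520

The 9 letters of VVPMVMVEM have repeats: M appearing 3 times and V appearing 4 times.
Dividing 9! = 362880 by 4!·3! = 144 for the repeated letters gives 2520.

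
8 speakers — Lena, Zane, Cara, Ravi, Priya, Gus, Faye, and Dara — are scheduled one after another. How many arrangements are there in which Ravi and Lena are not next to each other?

There are 8! = 40320 arrangements in all. If Ravi and Lena are adjacent, merging them into one block gives 2·(7)! = 10080 arrangements.
Complementary counting: 40320 − 10080 = 30240.

30240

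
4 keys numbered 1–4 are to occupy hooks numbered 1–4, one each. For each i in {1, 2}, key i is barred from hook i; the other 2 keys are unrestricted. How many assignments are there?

Let Aᵢ (for i ∈ {1, 2}) be the placements that put key i in its forbidden hook. Any j of these fix j positions, leaving (4−j)! ways to fill the rest, and there are C(2,j) ways to pick which j.
By inclusion–exclusion, the number of valid placements is Σ_{j=0}^{2} (−1)^j C(2,j)·(4−j)!.
Computing: 24 − 12 + 2 = 14.

14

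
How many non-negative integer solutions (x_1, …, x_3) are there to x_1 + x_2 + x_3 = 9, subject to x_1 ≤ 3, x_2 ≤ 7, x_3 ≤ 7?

Ignoring the caps, the number of non-negative solutions to x_1+…+x_3 = 9 is C(11,2) = 55.
Subtract solutions that violate a single cap (substitute x_i' = x_i − (cap_i+1)): x_1 ≥ 4 gives C(7,2) = 21; x_2 ≥ 8 gives C(3,2) = 3; x_3 ≥ 8 gives C(3,2) = 3. Together 27.
No two caps can be exceeded simultaneously, so the pair terms are all 0.
By inclusion–exclusion the count is 55 − 27 + 0 = 28.

28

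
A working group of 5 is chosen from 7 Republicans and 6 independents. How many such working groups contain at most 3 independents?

1176

Split by how many independents are chosen (0 through 3).
Sum: C(6,0)·C(7,5) + C(6,1)·C(7,4) + C(6,2)·C(7,3) + C(6,3)·C(7,2) = 21 + 210 + 525 + 420 = 1176.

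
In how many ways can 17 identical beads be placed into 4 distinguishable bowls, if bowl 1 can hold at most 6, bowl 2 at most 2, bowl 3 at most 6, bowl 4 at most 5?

10

Without the upper bounds there are C(20,3) = 1140 ways to split 17 among 4 bowls.
Subtract solutions that violate a single cap (substitute x_i' = x_i − (cap_i+1)): x_1 ≥ 7 gives C(13,3) = 286; x_2 ≥ 3 gives C(17,3) = 680; x_3 ≥ 7 gives C(13,3) = 286; x_4 ≥ 6 gives C(14,3) = 364. Together 1616.
Add back pairs where two caps are both exceeded: 120 + 20 + 35 + 120 + 165 + 35 = 495.
Subtract triples: 1 + 4 + 0 + 4 = 9.
By inclusion–exclusion the count is 1140 − 1616 + 495 − 9 = 10.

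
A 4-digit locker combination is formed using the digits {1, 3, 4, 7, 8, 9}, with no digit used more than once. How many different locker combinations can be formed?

360

With no repetition, fill the 4 digits in order: 6 choices, then 5, down to 3.
That product is 6 × 5 × 4 × 3 = 360.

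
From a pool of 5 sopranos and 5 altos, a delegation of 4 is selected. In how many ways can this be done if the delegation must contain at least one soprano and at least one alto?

Unrestricted: C(10,4) = 210 ways to pick any 4 of the 10.
Subtract selections that omit an entire group: no sopranos → C(5,4) = 5; no altos → C(5,4) = 5.
Both groups omitted at once is impossible, so 210 − 10 = 200.

200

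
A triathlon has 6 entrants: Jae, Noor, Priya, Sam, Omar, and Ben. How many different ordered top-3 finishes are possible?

120

There are 6 choices for 1st place, 5 for 2nd, and 4 for 3rd.
That gives 6 × 5 × 4 = 120.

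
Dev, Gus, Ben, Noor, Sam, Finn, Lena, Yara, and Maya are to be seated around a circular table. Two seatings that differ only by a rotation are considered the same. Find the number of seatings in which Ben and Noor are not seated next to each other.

30240

Without the restriction there are (8)! = 40320 seatings.
Seatings with Ben beside Noor: treat them as a block with 2 internal orders, giving 2 × (7)! = 10080.
Subtracting, 40320 − 10080 = 30240.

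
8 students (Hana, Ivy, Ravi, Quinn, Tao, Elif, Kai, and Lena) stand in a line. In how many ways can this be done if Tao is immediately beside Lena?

10080

Glue Tao and Lena into one block (2 internal orders), leaving 7 units to arrange in a row.
So the count is 2·(7)! = 10080.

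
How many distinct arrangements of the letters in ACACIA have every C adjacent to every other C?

20

Treat the 2 copies of C as a single block. The multiset to arrange is then {CC, A, A, A, I}, 5 items in all.
That gives (5)!/(3!) = 20 arrangements.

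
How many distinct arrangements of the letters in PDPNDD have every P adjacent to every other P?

Treat the 2 copies of P as a single block. The multiset to arrange is then {PP, D, D, D, N}, 5 items in all.
That gives (5)!/(3!) = 20 arrangements.

20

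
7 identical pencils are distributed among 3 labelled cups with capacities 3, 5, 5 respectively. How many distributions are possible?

20

Without the upper bounds there are C(9,2) = 36 ways to split 7 among 3 cups.
Subtract solutions that violate a single cap (substitute x_i' = x_i − (cap_i+1)): x_1 ≥ 4 gives C(5,2) = 10; x_2 ≥ 6 gives C(3,2) = 3; x_3 ≥ 6 gives C(3,2) = 3. Together 16.
No two caps can be exceeded simultaneously, so the pair terms are all 0.
By inclusion–exclusion the count is 36 − 16 + 0 = 20.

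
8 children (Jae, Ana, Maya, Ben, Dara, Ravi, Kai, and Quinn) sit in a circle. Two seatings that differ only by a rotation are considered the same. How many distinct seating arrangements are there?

5040

Seat Jae anywhere (absorbing the rotational symmetry), then permute the other 7: (7)! = 5040.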